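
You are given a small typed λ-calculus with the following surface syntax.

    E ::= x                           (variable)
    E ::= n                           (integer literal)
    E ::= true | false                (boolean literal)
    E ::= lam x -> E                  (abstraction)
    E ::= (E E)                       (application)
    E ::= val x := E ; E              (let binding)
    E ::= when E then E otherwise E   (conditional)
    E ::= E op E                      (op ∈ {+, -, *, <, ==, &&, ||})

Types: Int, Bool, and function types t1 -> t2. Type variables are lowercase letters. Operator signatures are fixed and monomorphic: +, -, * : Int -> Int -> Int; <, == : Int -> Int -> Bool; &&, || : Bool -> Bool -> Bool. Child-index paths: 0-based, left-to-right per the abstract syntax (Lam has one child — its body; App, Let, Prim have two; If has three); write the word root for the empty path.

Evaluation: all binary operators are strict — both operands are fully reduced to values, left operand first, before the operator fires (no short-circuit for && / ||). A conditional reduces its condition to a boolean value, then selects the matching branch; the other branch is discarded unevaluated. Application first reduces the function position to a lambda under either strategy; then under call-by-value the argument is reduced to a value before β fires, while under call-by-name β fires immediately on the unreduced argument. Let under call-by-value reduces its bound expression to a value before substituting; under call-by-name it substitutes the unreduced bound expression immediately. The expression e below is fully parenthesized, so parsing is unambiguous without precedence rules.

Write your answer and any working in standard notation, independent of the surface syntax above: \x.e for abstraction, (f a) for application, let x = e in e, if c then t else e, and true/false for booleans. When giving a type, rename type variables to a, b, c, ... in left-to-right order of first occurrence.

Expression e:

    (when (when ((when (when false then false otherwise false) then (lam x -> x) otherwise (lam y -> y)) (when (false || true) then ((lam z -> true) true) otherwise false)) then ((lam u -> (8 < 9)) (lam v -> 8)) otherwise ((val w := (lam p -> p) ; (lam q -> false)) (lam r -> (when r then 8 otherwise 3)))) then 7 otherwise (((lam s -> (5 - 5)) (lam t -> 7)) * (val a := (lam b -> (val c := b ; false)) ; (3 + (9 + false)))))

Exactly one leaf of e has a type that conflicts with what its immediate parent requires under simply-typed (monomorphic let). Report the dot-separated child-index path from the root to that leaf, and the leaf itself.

Derivation:
  unify Bool ~ Bool
  unify Bool ~ Bool
  unify Bool ~ Bool
x : a
\x._ : a -> a
y : b
\y._ : b -> b
  unify a -> a ~ b -> b
  unify a ~ b
  unify b ~ b
  unify Bool ~ Bool
  unify Bool ~ Bool
  unify Bool ~ Bool
\z._ : c -> Bool
  unify c -> Bool ~ Bool -> d
  unify c ~ Bool
  unify Bool ~ d
_ _ : Bool
  unify Bool ~ Bool
  unify b -> b ~ Bool -> e
  unify b ~ Bool
  unify Bool ~ e
_ _ : Bool
  unify Bool ~ Bool
  unify Int ~ Int
  unify Int ~ Int
\u._ : f -> Bool
\v._ : g -> Int
  unify f -> Bool ~ (g -> Int) -> h
  unify f ~ g -> Int
  unify Bool ~ h
_ _ : Bool
p : i
\p._ : i -> i
let w : i -> i
\q._ : j -> Bool
r : k
  unify k ~ Bool
  unify Int ~ Int
\r._ : Bool -> Int
  unify j -> Bool ~ (Bool -> Int) -> l
  unify j ~ Bool -> Int
  unify Bool ~ l
_ _ : Bool
  unify Bool ~ Bool
  unify Bool ~ Bool
  unify Int ~ Int
  unify Int ~ Int
\s._ : m -> Int
\t._ : n -> Int
  unify m -> Int ~ (n -> Int) -> o
  unify m ~ n -> Int
  unify Int ~ o
_ _ : Int
  unify Int ~ Int
b : p
let c : p
\b._ : p -> Bool
let a : p -> Bool
  unify Int ~ Int
  unify Int ~ Int
  unify Bool ~ Int
  FAIL: mismatch Bool ~ Int

Answer: 2.1.1.1.1 : false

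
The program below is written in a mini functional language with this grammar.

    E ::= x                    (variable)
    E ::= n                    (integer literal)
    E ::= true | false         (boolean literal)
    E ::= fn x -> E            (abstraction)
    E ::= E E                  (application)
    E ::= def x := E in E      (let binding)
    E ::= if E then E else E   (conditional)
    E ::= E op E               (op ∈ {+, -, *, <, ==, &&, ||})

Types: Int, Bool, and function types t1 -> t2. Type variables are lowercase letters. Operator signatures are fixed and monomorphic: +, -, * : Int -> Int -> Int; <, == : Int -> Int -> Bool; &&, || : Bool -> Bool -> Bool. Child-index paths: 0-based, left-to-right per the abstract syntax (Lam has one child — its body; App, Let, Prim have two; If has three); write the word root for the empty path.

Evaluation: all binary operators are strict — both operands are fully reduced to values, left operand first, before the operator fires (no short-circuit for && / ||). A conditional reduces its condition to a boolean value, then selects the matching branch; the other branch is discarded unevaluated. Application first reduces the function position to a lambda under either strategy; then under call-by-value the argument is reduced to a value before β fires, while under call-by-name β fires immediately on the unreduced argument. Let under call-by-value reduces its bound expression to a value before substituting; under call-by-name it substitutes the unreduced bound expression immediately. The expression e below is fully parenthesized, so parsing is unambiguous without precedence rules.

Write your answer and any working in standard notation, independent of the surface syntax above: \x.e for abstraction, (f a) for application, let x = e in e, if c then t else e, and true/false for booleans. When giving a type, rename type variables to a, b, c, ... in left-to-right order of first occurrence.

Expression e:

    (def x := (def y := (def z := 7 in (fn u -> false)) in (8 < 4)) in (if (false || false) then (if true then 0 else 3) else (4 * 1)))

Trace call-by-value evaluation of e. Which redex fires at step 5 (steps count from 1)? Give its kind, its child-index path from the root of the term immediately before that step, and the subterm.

Answer: delta at 0 : (false || false)

Working:
step 0: (let x = (let y = (let z = 7 in (\u.false)) in (8 < 4)) in (if (false || false) then (if true then 0 else 3) else (4 * 1)))
step 1: [let@0.0] (let x = (let y = (\u.false) in (8 < 4)) in (if (false || false) then (if true then 0 else 3) else (4 * 1)))
step 2: [let@0] (let x = (8 < 4) in (if (false || false) then (if true then 0 else 3) else (4 * 1)))
step 3: [delta@0] (let x = false in (if (false || false) then (if true then 0 else 3) else (4 * 1)))
step 4: [let@root] (if (false || false) then (if true then 0 else 3) else (4 * 1))
step 5: [delta@0] (if false then (if true then 0 else 3) else (4 * 1))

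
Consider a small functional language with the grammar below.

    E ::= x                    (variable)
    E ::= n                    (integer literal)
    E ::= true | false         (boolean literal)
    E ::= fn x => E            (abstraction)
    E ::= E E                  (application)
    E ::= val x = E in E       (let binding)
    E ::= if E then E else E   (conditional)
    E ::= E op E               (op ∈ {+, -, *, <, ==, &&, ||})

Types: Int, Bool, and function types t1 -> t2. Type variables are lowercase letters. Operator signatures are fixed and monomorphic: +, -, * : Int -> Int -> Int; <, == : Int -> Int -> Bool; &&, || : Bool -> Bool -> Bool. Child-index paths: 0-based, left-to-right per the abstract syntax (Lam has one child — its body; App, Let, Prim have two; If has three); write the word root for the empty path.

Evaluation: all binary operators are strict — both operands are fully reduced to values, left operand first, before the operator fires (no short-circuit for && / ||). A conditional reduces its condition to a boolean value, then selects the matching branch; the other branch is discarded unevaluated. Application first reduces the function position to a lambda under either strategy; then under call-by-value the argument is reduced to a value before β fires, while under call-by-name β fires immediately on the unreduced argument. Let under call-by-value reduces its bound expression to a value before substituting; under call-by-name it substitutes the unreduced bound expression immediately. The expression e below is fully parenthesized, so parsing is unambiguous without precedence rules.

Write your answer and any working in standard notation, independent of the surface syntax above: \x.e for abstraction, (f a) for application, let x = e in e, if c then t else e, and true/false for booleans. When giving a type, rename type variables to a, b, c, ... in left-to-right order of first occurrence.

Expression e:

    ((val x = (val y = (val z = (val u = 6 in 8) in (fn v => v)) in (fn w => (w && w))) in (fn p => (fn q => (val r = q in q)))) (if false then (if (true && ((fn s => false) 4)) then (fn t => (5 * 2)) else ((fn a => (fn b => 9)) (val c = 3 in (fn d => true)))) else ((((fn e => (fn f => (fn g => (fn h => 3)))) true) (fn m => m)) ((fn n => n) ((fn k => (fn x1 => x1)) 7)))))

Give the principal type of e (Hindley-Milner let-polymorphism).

Answer: a -> a

Working:
let u : Int
let z : Int
v : a
\v._ : a -> a
let y : forall. a -> a
w : b
  unify b ~ Bool
w : Bool
  unify Bool ~ Bool
\w._ : Bool -> Bool
let x : Bool -> Bool
q : d
let r : d
q : d
\q._ : d -> d
\p._ : c -> d -> d
  unify Bool ~ Bool
  unify Bool ~ Bool
\s._ : e -> Bool
  unify e -> Bool ~ Int -> f
  unify e ~ Int
  unify Bool ~ f
_ _ : Bool
  unify Bool ~ Bool
  unify Bool ~ Bool
  unify Int ~ Int
  unify Int ~ Int
\t._ : g -> Int
\b._ : i -> Int
\a._ : h -> i -> Int
let c : Int
\d._ : j -> Bool
  unify h -> i -> Int ~ (j -> Bool) -> k
  unify h ~ j -> Bool
  unify i -> Int ~ k
_ _ : i -> Int
  unify g -> Int ~ i -> Int
  unify g ~ i
  unify Int ~ Int
\h._ : o -> Int
\g._ : n -> o -> Int
\f._ : m -> n -> o -> Int
\e._ : l -> m -> n -> o -> Int
  unify l -> m -> n -> o -> Int ~ Bool -> p
  unify l ~ Bool
  unify m -> n -> o -> Int ~ p
_ _ : m -> n -> o -> Int
m : q
\m._ : q -> q
  unify m -> n -> o -> Int ~ (q -> q) -> r
  unify m ~ q -> q
  unify n -> o -> Int ~ r
_ _ : n -> o -> Int
n : s
\n._ : s -> s
x1 : u
\x1._ : u -> u
\k._ : t -> u -> u
  unify t -> u -> u ~ Int -> v
  unify t ~ Int
  unify u -> u ~ v
_ _ : u -> u
  unify s -> s ~ (u -> u) -> w
  unify s ~ u -> u
  unify u -> u ~ w
_ _ : u -> u
  unify n -> o -> Int ~ (u -> u) -> x
  unify n ~ u -> u
  unify o -> Int ~ x
_ _ : o -> Int
  unify i -> Int ~ o -> Int
  unify i ~ o
  unify Int ~ Int
  unify c -> d -> d ~ (o -> Int) -> y
  unify c ~ o -> Int
  unify d -> d ~ y
_ _ : d -> d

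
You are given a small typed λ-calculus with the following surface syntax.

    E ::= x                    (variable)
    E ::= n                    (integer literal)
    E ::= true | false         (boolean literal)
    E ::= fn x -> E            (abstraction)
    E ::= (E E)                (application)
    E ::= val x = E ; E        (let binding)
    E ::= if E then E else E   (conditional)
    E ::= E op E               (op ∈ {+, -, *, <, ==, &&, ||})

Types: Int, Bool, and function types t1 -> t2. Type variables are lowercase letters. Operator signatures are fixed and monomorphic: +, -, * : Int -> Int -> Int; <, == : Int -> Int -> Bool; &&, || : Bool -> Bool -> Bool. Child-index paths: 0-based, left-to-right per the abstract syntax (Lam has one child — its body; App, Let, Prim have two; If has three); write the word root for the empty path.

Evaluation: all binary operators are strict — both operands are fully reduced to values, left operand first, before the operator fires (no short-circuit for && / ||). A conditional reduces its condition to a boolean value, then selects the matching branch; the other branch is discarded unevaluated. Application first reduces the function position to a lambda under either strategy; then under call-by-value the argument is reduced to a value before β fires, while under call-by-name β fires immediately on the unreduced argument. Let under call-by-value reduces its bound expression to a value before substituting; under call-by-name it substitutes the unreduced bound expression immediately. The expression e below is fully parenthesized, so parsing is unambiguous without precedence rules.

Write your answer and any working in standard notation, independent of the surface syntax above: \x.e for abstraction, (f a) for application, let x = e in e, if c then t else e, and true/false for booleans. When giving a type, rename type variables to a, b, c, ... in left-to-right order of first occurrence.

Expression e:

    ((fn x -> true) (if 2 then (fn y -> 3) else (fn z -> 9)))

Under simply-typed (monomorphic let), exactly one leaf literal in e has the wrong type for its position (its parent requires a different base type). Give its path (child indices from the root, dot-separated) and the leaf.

Answer: 1.0 : 2

Working:
\x._ : a -> Bool
  unify Int ~ Bool
  FAIL: mismatch Int ~ Bool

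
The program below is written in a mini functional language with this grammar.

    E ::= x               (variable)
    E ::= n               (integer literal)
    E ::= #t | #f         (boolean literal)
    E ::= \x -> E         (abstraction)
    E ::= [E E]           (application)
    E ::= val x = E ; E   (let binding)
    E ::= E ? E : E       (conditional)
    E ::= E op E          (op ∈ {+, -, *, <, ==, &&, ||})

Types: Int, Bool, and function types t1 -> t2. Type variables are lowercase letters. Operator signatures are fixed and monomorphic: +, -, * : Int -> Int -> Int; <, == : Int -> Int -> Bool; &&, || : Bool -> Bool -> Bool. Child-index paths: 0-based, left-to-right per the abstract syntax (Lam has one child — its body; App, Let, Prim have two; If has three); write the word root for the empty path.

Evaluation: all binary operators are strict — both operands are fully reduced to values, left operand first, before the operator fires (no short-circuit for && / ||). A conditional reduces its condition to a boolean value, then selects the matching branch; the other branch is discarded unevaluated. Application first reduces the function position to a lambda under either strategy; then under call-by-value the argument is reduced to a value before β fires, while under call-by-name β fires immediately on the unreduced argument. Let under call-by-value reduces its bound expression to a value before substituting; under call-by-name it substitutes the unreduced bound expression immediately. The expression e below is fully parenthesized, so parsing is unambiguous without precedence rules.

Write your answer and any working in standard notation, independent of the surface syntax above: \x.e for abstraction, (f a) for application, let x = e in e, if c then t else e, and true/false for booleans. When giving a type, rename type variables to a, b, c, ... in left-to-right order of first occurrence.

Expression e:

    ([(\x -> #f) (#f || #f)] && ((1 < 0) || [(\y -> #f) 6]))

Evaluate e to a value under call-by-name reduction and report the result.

Derivation:
step 0: (((\x.false) (false || false)) && ((1 < 0) || ((\y.false) 6)))
step 1: [beta@0] (false && ((1 < 0) || ((\y.false) 6)))
step 2: [delta@1.0] (false && (false || ((\y.false) 6)))
step 3: [beta@1.1] (false && (false || false))
step 4: [delta@1] (false && false)
step 5: [delta@root] false

Answer: false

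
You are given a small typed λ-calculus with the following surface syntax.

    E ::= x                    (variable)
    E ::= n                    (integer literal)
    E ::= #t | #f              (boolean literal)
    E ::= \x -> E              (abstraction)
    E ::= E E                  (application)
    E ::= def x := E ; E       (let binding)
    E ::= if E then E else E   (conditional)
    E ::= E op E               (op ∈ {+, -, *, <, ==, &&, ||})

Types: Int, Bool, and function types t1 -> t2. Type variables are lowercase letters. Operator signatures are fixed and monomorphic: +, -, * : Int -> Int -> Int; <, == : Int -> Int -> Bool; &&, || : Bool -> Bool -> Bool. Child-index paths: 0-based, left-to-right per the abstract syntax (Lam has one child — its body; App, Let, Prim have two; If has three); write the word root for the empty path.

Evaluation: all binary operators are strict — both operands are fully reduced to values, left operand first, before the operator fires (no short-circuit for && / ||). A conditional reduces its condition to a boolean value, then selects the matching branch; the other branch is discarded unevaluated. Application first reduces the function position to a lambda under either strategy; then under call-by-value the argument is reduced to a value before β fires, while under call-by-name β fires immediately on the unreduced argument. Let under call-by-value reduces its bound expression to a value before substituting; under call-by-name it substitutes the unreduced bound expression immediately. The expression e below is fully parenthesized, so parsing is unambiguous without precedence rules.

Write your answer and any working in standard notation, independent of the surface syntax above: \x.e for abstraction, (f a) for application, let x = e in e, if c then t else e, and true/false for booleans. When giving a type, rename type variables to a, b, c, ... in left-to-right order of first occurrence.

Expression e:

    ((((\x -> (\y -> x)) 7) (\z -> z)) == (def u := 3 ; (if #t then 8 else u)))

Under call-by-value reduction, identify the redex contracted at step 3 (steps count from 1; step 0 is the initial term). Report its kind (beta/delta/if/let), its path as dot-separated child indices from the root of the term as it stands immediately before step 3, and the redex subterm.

Answer: let at 1 : (let u = 3 in (if true then 8 else u))

Derivation:
step 0: ((((\x.(\y.x)) 7) (\z.z)) == (let u = 3 in (if true then 8 else u)))
step 1: [beta@0.0] (((\y.7) (\z.z)) == (let u = 3 in (if true then 8 else u)))
step 2: [beta@0] (7 == (let u = 3 in (if true then 8 else u)))
step 3: [let@1] (7 == (if true then 8 else 3))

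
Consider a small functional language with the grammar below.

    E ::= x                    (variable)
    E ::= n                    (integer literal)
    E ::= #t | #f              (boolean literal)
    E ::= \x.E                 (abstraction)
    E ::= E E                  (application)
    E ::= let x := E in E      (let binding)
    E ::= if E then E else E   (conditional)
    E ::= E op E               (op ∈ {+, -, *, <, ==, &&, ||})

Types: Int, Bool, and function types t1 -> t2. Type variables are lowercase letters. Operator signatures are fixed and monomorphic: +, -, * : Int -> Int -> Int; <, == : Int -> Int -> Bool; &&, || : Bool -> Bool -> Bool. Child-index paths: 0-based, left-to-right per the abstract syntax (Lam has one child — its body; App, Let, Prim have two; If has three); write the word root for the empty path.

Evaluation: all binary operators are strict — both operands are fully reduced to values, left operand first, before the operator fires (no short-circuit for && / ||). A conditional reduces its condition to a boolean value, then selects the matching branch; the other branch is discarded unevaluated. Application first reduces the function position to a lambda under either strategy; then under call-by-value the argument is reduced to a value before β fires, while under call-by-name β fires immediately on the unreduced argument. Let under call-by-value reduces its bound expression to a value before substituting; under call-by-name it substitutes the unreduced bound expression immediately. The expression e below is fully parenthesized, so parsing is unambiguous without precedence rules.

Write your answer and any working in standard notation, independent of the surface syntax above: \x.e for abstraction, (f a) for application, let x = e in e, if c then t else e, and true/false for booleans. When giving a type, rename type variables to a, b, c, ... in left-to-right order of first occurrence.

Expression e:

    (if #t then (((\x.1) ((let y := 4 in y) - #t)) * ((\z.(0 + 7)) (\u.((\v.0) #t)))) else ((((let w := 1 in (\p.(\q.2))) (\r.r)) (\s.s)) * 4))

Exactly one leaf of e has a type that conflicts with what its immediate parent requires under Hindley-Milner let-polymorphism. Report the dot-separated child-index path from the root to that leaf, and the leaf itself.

Derivation:
  unify Bool ~ Bool
\x._ : a -> Int
let y : Int
y : Int
  unify Int ~ Int
  unify Bool ~ Int
  FAIL: mismatch Bool ~ Int

Answer: 1.0.1.1 : true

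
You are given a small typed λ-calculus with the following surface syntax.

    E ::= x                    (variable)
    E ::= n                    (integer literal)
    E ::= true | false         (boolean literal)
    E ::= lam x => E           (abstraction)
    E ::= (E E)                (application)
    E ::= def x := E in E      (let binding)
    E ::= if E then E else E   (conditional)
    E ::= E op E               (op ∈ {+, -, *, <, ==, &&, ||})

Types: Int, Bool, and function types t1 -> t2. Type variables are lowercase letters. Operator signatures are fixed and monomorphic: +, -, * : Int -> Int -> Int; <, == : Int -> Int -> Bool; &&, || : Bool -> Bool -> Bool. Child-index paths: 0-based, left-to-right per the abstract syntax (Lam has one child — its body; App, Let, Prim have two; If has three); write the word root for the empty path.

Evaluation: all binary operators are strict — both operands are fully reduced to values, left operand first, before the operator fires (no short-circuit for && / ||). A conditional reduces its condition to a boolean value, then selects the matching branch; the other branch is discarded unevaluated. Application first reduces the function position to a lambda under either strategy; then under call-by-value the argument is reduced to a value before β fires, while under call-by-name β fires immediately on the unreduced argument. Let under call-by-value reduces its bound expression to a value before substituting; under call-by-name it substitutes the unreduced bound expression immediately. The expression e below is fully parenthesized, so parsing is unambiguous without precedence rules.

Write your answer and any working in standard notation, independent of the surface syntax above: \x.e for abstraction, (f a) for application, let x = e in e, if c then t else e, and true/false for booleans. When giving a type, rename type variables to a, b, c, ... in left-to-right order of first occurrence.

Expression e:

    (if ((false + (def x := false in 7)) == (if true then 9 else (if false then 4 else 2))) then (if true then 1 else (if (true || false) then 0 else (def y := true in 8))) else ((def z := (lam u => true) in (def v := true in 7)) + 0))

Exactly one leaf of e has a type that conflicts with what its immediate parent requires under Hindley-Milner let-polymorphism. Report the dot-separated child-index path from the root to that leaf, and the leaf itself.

Derivation:
  unify Bool ~ Int
  FAIL: mismatch Bool ~ Int

Answer: 0.0.0 : false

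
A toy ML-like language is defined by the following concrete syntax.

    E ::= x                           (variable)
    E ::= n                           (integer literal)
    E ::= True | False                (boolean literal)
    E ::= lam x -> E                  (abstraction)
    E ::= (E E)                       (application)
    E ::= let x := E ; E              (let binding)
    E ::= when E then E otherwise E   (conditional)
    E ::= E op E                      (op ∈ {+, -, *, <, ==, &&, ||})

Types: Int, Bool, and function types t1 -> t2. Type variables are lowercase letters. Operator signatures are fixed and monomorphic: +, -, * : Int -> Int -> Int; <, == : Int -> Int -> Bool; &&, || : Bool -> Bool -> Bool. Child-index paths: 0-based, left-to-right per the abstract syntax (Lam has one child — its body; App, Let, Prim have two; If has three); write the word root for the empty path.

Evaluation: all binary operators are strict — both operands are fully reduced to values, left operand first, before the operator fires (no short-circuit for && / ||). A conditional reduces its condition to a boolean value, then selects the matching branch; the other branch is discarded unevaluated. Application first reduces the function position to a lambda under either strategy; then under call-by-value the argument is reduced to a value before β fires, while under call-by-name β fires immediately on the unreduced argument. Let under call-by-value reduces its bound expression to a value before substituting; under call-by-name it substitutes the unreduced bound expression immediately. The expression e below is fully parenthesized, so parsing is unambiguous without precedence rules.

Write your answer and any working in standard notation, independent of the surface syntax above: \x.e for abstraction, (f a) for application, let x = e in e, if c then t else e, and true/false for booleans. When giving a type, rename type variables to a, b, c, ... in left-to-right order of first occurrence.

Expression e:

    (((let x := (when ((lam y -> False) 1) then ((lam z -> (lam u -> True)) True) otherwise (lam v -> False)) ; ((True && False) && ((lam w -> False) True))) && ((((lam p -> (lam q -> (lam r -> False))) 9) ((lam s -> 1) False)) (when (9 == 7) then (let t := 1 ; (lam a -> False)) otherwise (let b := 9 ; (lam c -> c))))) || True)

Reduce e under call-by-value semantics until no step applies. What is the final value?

Trace:
step 0: (((let x = (if ((\y.false) 1) then ((\z.(\u.true)) true) else (\v.false)) in ((true && false) && ((\w.false) true))) && ((((\p.(\q.(\r.false))) 9) ((\s.1) false)) (if (9 == 7) then (let t = 1 in (\a.false)) else (let b = 9 in (\c.c))))) || true)
step 1: [beta@0.0.0.0] (((let x = (if false then ((\z.(\u.true)) true) else (\v.false)) in ((true && false) && ((\w.false) true))) && ((((\p.(\q.(\r.false))) 9) ((\s.1) false)) (if (9 == 7) then (let t = 1 in (\a.false)) else (let b = 9 in (\c.c))))) || true)
step 2: [if@0.0.0] (((let x = (\v.false) in ((true && false) && ((\w.false) true))) && ((((\p.(\q.(\r.false))) 9) ((\s.1) false)) (if (9 == 7) then (let t = 1 in (\a.false)) else (let b = 9 in (\c.c))))) || true)
step 3: [let@0.0] ((((true && false) && ((\w.false) true)) && ((((\p.(\q.(\r.false))) 9) ((\s.1) false)) (if (9 == 7) then (let t = 1 in (\a.false)) else (let b = 9 in (\c.c))))) || true)
step 4: [delta@0.0.0] (((false && ((\w.false) true)) && ((((\p.(\q.(\r.false))) 9) ((\s.1) false)) (if (9 == 7) then (let t = 1 in (\a.false)) else (let b = 9 in (\c.c))))) || true)
step 5: [beta@0.0.1] (((false && false) && ((((\p.(\q.(\r.false))) 9) ((\s.1) false)) (if (9 == 7) then (let t = 1 in (\a.false)) else (let b = 9 in (\c.c))))) || true)
step 6: [delta@0.0] ((false && ((((\p.(\q.(\r.false))) 9) ((\s.1) false)) (if (9 == 7) then (let t = 1 in (\a.false)) else (let b = 9 in (\c.c))))) || true)
step 7: [beta@0.1.0.0] ((false && (((\q.(\r.false)) ((\s.1) false)) (if (9 == 7) then (let t = 1 in (\a.false)) else (let b = 9 in (\c.c))))) || true)
step 8: [beta@0.1.0.1] ((false && (((\q.(\r.false)) 1) (if (9 == 7) then (let t = 1 in (\a.false)) else (let b = 9 in (\c.c))))) || true)
step 9: [beta@0.1.0] ((false && ((\r.false) (if (9 == 7) then (let t = 1 in (\a.false)) else (let b = 9 in (\c.c))))) || true)
step 10: [delta@0.1.1.0] ((false && ((\r.false) (if false then (let t = 1 in (\a.false)) else (let b = 9 in (\c.c))))) || true)
step 11: [if@0.1.1] ((false && ((\r.false) (let b = 9 in (\c.c)))) || true)
step 12: [let@0.1.1] ((false && ((\r.false) (\c.c))) || true)
step 13: [beta@0.1] ((false && false) || true)
step 14: [delta@0] (false || true)
step 15: [delta@root] true

Answer: true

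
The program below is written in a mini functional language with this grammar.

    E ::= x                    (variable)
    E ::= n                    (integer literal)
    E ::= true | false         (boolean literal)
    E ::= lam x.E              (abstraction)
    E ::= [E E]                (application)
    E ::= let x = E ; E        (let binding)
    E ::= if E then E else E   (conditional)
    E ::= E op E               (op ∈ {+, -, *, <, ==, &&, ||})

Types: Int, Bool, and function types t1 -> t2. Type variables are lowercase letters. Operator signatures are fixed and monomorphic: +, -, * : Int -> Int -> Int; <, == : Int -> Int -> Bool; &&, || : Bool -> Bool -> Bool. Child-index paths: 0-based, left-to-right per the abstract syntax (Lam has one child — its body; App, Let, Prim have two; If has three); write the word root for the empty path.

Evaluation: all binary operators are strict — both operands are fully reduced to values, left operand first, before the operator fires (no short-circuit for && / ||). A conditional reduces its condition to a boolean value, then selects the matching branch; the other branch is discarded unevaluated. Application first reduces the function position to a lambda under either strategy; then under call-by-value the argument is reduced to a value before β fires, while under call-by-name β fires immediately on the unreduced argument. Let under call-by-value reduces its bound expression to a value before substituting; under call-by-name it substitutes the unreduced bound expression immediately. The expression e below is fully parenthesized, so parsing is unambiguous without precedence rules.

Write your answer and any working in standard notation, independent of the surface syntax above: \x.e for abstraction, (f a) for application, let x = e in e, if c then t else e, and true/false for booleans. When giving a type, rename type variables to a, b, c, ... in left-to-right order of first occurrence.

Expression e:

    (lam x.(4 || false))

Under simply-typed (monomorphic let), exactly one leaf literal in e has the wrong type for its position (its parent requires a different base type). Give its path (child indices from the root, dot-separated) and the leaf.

Answer: 0.0 : 4

Trace:
  unify Int ~ Bool
  FAIL: mismatch Int ~ Bool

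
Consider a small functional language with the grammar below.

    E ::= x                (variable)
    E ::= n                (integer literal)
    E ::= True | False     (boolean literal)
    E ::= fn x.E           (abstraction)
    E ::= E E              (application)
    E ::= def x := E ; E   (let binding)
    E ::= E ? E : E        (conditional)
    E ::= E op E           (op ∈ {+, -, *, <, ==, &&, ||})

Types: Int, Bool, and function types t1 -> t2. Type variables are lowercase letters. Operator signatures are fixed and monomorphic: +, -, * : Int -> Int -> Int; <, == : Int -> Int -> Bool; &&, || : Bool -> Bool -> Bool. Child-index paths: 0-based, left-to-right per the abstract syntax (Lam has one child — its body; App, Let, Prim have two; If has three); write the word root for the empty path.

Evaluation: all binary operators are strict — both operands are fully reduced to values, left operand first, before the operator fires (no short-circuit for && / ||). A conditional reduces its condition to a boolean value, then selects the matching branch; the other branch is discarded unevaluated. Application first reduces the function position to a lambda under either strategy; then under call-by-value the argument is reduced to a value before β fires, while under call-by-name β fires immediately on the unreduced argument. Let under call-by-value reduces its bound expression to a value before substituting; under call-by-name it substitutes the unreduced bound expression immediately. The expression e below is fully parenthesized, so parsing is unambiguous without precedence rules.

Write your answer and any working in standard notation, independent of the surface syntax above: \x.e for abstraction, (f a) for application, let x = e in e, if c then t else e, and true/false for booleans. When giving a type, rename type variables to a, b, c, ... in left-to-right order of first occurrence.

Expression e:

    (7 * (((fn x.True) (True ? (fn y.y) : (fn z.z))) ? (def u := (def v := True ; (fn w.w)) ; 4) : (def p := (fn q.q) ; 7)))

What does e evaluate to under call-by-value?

Answer: 28

Working:
step 0: (7 * (if ((\x.true) (if true then (\y.y) else (\z.z))) then (let u = (let v = true in (\w.w)) in 4) else (let p = (\q.q) in 7)))
step 1: [if@1.0.1] (7 * (if ((\x.true) (\y.y)) then (let u = (let v = true in (\w.w)) in 4) else (let p = (\q.q) in 7)))
step 2: [beta@1.0] (7 * (if true then (let u = (let v = true in (\w.w)) in 4) else (let p = (\q.q) in 7)))
step 3: [if@1] (7 * (let u = (let v = true in (\w.w)) in 4))
step 4: [let@1.0] (7 * (let u = (\w.w) in 4))
step 5: [let@1] (7 * 4)
step 6: [delta@root] 28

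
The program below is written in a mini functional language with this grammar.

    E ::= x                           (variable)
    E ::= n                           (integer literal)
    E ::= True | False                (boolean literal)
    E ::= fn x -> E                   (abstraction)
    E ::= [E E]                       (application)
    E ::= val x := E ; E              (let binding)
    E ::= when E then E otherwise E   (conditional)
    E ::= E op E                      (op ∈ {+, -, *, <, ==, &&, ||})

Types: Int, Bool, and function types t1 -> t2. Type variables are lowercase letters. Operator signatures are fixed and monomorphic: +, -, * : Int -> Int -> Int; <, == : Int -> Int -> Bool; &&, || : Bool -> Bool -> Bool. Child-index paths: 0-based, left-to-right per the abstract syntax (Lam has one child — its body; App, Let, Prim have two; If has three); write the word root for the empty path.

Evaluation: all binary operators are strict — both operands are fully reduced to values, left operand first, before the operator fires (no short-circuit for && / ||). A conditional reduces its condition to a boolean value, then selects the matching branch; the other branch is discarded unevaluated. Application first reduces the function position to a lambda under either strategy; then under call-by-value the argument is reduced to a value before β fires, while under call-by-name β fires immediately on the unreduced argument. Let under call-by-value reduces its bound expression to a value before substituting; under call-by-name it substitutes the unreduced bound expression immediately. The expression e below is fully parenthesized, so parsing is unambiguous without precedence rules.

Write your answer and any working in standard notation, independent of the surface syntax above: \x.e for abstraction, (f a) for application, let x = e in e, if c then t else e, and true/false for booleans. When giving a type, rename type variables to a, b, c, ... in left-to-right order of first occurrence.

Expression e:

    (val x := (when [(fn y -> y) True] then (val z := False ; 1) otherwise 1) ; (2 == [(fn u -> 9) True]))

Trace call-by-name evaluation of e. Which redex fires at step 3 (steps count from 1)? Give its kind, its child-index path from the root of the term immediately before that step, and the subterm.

Derivation:
step 0: (let x = (if ((\y.y) true) then (let z = false in 1) else 1) in (2 == ((\u.9) true)))
step 1: [let@root] (2 == ((\u.9) true))
step 2: [beta@1] (2 == 9)
step 3: [delta@root] false

Answer: delta at root : (2 == 9)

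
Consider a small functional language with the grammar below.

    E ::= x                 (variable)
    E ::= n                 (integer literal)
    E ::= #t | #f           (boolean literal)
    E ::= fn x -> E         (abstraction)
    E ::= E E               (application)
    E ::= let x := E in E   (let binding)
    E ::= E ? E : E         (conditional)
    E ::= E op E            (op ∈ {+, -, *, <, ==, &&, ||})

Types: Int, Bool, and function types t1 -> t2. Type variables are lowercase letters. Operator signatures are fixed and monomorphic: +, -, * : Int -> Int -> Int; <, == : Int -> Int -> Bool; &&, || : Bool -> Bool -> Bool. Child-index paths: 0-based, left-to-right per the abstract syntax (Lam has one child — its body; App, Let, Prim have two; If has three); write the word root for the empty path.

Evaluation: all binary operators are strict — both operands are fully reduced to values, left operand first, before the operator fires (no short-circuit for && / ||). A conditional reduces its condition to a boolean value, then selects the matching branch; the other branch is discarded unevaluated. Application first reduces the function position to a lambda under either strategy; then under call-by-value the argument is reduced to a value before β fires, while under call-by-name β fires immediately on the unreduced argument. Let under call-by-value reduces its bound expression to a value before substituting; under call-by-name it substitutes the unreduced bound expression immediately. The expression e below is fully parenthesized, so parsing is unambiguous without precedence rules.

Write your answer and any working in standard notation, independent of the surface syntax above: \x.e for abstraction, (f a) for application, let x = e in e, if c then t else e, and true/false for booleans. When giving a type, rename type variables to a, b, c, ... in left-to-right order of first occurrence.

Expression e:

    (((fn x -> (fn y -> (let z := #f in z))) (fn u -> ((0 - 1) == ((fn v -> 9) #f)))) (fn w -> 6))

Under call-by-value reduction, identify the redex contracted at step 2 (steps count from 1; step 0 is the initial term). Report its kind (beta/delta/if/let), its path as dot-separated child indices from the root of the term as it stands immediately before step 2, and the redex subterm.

Derivation:
step 0: (((\x.(\y.(let z = false in z))) (\u.((0 - 1) == ((\v.9) false)))) (\w.6))
step 1: [beta@0] ((\y.(let z = false in z)) (\w.6))
step 2: [beta@root] (let z = false in z)

Answer: beta at root : ((\y.(let z = false in z)) (\w.6))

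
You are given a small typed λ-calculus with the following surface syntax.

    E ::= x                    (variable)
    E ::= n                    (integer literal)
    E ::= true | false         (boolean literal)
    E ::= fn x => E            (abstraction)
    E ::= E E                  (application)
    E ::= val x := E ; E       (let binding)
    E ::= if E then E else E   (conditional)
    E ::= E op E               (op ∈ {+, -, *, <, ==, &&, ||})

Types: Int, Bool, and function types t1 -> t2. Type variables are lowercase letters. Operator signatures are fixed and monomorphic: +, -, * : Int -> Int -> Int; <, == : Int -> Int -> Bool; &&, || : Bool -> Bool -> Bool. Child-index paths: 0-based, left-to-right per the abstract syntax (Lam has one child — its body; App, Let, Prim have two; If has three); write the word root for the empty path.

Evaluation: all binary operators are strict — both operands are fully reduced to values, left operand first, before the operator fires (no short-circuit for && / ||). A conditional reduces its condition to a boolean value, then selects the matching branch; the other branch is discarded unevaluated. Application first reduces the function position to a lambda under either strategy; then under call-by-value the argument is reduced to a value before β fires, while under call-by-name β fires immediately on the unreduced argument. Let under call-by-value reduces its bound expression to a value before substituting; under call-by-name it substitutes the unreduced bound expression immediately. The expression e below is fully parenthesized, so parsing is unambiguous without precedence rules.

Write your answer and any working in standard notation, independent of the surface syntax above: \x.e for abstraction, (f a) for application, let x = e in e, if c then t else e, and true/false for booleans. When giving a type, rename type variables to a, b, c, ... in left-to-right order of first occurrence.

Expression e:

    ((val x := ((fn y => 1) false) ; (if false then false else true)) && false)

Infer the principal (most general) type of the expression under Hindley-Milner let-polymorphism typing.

Answer: Bool

Derivation:
\y._ : a -> Int
  unify a -> Int ~ Bool -> b
  unify a ~ Bool
  unify Int ~ b
_ _ : Int
let x : Int
  unify Bool ~ Bool
  unify Bool ~ Bool
  unify Bool ~ Bool
  unify Bool ~ Bool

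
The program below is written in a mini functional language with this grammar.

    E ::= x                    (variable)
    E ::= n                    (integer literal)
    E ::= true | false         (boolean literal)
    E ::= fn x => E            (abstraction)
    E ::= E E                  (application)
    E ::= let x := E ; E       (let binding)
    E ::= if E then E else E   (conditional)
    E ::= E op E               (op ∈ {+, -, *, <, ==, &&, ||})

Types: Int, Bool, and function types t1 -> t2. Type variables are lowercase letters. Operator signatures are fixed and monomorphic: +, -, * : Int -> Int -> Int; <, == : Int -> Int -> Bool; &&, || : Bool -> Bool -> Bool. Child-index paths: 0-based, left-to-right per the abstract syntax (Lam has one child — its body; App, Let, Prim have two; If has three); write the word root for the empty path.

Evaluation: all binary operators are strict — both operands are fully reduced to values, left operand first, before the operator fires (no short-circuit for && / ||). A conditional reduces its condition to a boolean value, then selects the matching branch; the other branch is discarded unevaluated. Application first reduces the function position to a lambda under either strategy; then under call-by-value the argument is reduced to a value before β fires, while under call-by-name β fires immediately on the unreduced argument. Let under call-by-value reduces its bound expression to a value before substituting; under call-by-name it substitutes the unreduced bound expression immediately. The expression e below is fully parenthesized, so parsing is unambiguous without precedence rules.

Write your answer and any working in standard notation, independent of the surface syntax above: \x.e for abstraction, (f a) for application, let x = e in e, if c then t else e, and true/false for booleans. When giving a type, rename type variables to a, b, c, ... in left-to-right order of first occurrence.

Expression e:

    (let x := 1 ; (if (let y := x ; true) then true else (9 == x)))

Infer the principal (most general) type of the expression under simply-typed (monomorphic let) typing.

Answer: Bool

Derivation:
let x : Int
x : Int
let y : Int
  unify Bool ~ Bool
  unify Int ~ Int
x : Int
  unify Int ~ Int
  unify Bool ~ Bool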